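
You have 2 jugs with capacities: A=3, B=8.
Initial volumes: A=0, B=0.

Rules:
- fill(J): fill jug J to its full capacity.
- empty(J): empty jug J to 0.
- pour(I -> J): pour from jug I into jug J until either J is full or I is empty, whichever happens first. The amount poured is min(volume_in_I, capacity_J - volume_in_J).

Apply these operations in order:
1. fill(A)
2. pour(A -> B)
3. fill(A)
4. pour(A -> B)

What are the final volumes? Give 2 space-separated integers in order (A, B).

Answer: 0 6

Derivation:
Step 1: fill(A) -> (A=3 B=0)
Step 2: pour(A -> B) -> (A=0 B=3)
Step 3: fill(A) -> (A=3 B=3)
Step 4: pour(A -> B) -> (A=0 B=6)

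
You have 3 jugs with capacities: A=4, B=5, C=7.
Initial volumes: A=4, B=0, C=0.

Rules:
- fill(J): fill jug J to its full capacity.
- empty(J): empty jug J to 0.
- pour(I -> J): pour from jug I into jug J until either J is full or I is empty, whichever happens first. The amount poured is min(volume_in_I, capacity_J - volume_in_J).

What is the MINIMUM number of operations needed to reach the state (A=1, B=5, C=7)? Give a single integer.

BFS from (A=4, B=0, C=0). One shortest path:
  1. fill(B) -> (A=4 B=5 C=0)
  2. pour(A -> C) -> (A=0 B=5 C=4)
  3. fill(A) -> (A=4 B=5 C=4)
  4. pour(A -> C) -> (A=1 B=5 C=7)
Reached target in 4 moves.

Answer: 4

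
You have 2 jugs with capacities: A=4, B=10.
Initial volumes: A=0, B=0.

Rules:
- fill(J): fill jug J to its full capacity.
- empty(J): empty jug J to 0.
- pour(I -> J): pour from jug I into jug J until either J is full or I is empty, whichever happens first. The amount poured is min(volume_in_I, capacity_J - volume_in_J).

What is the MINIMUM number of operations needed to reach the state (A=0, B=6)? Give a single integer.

BFS from (A=0, B=0). One shortest path:
  1. fill(B) -> (A=0 B=10)
  2. pour(B -> A) -> (A=4 B=6)
  3. empty(A) -> (A=0 B=6)
Reached target in 3 moves.

Answer: 3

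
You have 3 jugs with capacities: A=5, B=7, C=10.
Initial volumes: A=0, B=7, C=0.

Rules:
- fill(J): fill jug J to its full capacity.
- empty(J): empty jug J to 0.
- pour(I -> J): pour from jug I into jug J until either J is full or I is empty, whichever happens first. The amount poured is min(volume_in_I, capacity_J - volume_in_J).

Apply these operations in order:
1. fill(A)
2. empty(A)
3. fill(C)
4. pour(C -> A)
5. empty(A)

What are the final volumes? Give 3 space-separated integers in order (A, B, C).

Step 1: fill(A) -> (A=5 B=7 C=0)
Step 2: empty(A) -> (A=0 B=7 C=0)
Step 3: fill(C) -> (A=0 B=7 C=10)
Step 4: pour(C -> A) -> (A=5 B=7 C=5)
Step 5: empty(A) -> (A=0 B=7 C=5)

Answer: 0 7 5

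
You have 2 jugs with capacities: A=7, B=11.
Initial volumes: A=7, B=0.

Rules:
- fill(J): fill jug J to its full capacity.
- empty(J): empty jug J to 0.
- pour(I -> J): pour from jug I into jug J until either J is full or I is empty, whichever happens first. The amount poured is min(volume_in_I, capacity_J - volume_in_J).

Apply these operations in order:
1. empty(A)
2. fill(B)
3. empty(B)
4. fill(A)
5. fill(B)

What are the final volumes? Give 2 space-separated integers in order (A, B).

Answer: 7 11

Derivation:
Step 1: empty(A) -> (A=0 B=0)
Step 2: fill(B) -> (A=0 B=11)
Step 3: empty(B) -> (A=0 B=0)
Step 4: fill(A) -> (A=7 B=0)
Step 5: fill(B) -> (A=7 B=11)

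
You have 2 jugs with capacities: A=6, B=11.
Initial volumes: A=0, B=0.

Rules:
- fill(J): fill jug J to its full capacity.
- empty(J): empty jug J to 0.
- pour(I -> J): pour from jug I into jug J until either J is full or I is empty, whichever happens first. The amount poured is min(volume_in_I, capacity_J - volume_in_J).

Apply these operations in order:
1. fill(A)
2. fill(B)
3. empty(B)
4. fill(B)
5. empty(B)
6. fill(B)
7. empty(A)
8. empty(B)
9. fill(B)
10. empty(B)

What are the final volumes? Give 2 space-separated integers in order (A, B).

Answer: 0 0

Derivation:
Step 1: fill(A) -> (A=6 B=0)
Step 2: fill(B) -> (A=6 B=11)
Step 3: empty(B) -> (A=6 B=0)
Step 4: fill(B) -> (A=6 B=11)
Step 5: empty(B) -> (A=6 B=0)
Step 6: fill(B) -> (A=6 B=11)
Step 7: empty(A) -> (A=0 B=11)
Step 8: empty(B) -> (A=0 B=0)
Step 9: fill(B) -> (A=0 B=11)
Step 10: empty(B) -> (A=0 B=0)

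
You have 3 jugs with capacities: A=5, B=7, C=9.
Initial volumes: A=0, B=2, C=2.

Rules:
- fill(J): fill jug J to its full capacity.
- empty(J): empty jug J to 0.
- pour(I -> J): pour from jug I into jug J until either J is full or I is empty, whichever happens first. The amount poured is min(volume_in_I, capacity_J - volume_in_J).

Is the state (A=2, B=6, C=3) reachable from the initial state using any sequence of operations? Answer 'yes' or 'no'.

Answer: no

Derivation:
BFS explored all 288 reachable states.
Reachable set includes: (0,0,0), (0,0,1), (0,0,2), (0,0,3), (0,0,4), (0,0,5), (0,0,6), (0,0,7), (0,0,8), (0,0,9), (0,1,0), (0,1,1) ...
Target (A=2, B=6, C=3) not in reachable set → no.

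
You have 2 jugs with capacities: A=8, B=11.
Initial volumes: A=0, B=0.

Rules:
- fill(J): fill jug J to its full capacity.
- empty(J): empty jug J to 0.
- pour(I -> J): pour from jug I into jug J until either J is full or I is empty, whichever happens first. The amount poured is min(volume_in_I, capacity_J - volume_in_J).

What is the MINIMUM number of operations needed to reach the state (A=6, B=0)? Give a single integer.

Answer: 8

Derivation:
BFS from (A=0, B=0). One shortest path:
  1. fill(B) -> (A=0 B=11)
  2. pour(B -> A) -> (A=8 B=3)
  3. empty(A) -> (A=0 B=3)
  4. pour(B -> A) -> (A=3 B=0)
  5. fill(B) -> (A=3 B=11)
  6. pour(B -> A) -> (A=8 B=6)
  7. empty(A) -> (A=0 B=6)
  8. pour(B -> A) -> (A=6 B=0)
Reached target in 8 moves.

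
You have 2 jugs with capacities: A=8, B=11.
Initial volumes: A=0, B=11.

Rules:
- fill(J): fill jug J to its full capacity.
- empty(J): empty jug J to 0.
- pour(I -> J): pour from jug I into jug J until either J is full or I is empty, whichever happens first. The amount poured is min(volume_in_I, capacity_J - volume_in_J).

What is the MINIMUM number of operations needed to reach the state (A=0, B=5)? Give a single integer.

Answer: 7

Derivation:
BFS from (A=0, B=11). One shortest path:
  1. fill(A) -> (A=8 B=11)
  2. empty(B) -> (A=8 B=0)
  3. pour(A -> B) -> (A=0 B=8)
  4. fill(A) -> (A=8 B=8)
  5. pour(A -> B) -> (A=5 B=11)
  6. empty(B) -> (A=5 B=0)
  7. pour(A -> B) -> (A=0 B=5)
Reached target in 7 moves.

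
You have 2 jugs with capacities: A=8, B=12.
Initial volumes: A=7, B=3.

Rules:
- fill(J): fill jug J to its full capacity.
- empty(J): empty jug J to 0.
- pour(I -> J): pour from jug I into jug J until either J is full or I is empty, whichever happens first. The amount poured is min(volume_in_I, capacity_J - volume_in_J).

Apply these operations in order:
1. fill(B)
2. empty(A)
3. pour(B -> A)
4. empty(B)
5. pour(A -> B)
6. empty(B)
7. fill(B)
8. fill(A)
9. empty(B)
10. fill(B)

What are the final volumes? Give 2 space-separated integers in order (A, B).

Answer: 8 12

Derivation:
Step 1: fill(B) -> (A=7 B=12)
Step 2: empty(A) -> (A=0 B=12)
Step 3: pour(B -> A) -> (A=8 B=4)
Step 4: empty(B) -> (A=8 B=0)
Step 5: pour(A -> B) -> (A=0 B=8)
Step 6: empty(B) -> (A=0 B=0)
Step 7: fill(B) -> (A=0 B=12)
Step 8: fill(A) -> (A=8 B=12)
Step 9: empty(B) -> (A=8 B=0)
Step 10: fill(B) -> (A=8 B=12)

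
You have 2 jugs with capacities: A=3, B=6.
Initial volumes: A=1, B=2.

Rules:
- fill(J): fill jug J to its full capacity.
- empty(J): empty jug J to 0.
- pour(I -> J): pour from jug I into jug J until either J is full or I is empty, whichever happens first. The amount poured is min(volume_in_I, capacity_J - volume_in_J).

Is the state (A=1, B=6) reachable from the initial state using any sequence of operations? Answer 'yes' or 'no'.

BFS from (A=1, B=2):
  1. fill(B) -> (A=1 B=6)
Target reached → yes.

Answer: yes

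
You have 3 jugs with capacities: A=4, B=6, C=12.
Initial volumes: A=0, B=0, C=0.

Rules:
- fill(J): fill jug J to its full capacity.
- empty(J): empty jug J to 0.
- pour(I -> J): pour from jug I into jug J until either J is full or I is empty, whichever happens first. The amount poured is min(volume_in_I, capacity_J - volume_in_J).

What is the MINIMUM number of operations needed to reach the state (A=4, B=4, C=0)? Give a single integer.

Answer: 3

Derivation:
BFS from (A=0, B=0, C=0). One shortest path:
  1. fill(A) -> (A=4 B=0 C=0)
  2. pour(A -> B) -> (A=0 B=4 C=0)
  3. fill(A) -> (A=4 B=4 C=0)
Reached target in 3 moves.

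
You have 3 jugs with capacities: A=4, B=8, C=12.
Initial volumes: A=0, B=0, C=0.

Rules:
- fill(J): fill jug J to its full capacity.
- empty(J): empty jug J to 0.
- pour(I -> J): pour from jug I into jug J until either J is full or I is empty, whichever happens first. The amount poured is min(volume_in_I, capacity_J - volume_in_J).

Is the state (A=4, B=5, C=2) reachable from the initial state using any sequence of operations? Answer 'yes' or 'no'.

Answer: no

Derivation:
BFS explored all 24 reachable states.
Reachable set includes: (0,0,0), (0,0,4), (0,0,8), (0,0,12), (0,4,0), (0,4,4), (0,4,8), (0,4,12), (0,8,0), (0,8,4), (0,8,8), (0,8,12) ...
Target (A=4, B=5, C=2) not in reachable set → no.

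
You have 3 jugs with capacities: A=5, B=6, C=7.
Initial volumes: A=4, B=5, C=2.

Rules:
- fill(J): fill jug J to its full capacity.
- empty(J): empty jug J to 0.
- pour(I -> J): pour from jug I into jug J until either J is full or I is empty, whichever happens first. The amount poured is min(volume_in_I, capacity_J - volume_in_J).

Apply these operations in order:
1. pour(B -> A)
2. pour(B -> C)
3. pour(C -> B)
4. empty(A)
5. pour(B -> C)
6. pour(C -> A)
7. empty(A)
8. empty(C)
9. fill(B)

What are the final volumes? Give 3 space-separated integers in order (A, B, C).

Step 1: pour(B -> A) -> (A=5 B=4 C=2)
Step 2: pour(B -> C) -> (A=5 B=0 C=6)
Step 3: pour(C -> B) -> (A=5 B=6 C=0)
Step 4: empty(A) -> (A=0 B=6 C=0)
Step 5: pour(B -> C) -> (A=0 B=0 C=6)
Step 6: pour(C -> A) -> (A=5 B=0 C=1)
Step 7: empty(A) -> (A=0 B=0 C=1)
Step 8: empty(C) -> (A=0 B=0 C=0)
Step 9: fill(B) -> (A=0 B=6 C=0)

Answer: 0 6 0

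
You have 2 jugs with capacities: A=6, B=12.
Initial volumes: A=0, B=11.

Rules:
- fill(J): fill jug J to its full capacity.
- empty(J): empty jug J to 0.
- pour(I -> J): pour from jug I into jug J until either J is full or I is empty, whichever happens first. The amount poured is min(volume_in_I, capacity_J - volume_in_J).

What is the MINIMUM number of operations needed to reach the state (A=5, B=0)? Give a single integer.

BFS from (A=0, B=11). One shortest path:
  1. fill(A) -> (A=6 B=11)
  2. pour(A -> B) -> (A=5 B=12)
  3. empty(B) -> (A=5 B=0)
Reached target in 3 moves.

Answer: 3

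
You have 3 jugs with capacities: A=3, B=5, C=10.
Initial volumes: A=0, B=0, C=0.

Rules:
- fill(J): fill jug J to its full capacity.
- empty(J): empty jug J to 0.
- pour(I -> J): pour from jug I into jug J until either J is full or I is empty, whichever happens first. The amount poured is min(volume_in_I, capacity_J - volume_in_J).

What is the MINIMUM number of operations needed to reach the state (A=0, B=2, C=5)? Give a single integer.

BFS from (A=0, B=0, C=0). One shortest path:
  1. fill(C) -> (A=0 B=0 C=10)
  2. pour(C -> B) -> (A=0 B=5 C=5)
  3. pour(B -> A) -> (A=3 B=2 C=5)
  4. empty(A) -> (A=0 B=2 C=5)
Reached target in 4 moves.

Answer: 4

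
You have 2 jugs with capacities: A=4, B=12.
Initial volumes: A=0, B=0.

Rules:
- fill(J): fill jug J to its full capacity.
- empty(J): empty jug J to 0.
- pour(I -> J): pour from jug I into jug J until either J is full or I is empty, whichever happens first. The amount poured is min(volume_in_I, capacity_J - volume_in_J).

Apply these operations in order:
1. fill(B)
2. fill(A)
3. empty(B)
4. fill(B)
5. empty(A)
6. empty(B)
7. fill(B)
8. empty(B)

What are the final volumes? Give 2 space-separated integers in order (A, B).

Step 1: fill(B) -> (A=0 B=12)
Step 2: fill(A) -> (A=4 B=12)
Step 3: empty(B) -> (A=4 B=0)
Step 4: fill(B) -> (A=4 B=12)
Step 5: empty(A) -> (A=0 B=12)
Step 6: empty(B) -> (A=0 B=0)
Step 7: fill(B) -> (A=0 B=12)
Step 8: empty(B) -> (A=0 B=0)

Answer: 0 0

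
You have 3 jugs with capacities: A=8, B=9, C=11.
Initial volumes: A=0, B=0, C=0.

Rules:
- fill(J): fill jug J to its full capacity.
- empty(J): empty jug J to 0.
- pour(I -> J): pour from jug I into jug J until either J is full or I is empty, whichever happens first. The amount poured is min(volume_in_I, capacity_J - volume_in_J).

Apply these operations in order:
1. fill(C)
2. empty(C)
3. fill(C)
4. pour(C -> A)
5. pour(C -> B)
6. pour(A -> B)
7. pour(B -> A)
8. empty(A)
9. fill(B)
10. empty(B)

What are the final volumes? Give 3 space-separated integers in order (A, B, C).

Answer: 0 0 0

Derivation:
Step 1: fill(C) -> (A=0 B=0 C=11)
Step 2: empty(C) -> (A=0 B=0 C=0)
Step 3: fill(C) -> (A=0 B=0 C=11)
Step 4: pour(C -> A) -> (A=8 B=0 C=3)
Step 5: pour(C -> B) -> (A=8 B=3 C=0)
Step 6: pour(A -> B) -> (A=2 B=9 C=0)
Step 7: pour(B -> A) -> (A=8 B=3 C=0)
Step 8: empty(A) -> (A=0 B=3 C=0)
Step 9: fill(B) -> (A=0 B=9 C=0)
Step 10: empty(B) -> (A=0 B=0 C=0)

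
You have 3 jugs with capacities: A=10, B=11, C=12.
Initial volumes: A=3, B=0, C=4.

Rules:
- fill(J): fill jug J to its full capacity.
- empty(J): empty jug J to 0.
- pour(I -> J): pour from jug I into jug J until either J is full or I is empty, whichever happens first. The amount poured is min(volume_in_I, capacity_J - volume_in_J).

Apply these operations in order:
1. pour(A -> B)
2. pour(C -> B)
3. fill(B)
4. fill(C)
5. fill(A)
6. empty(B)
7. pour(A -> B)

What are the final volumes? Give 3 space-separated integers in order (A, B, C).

Step 1: pour(A -> B) -> (A=0 B=3 C=4)
Step 2: pour(C -> B) -> (A=0 B=7 C=0)
Step 3: fill(B) -> (A=0 B=11 C=0)
Step 4: fill(C) -> (A=0 B=11 C=12)
Step 5: fill(A) -> (A=10 B=11 C=12)
Step 6: empty(B) -> (A=10 B=0 C=12)
Step 7: pour(A -> B) -> (A=0 B=10 C=12)

Answer: 0 10 12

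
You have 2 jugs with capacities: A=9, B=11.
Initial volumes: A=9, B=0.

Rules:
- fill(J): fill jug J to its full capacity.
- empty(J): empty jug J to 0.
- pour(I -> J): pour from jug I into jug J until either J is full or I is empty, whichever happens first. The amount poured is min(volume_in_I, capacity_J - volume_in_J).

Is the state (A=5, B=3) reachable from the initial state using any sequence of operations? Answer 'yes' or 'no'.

BFS explored all 40 reachable states.
Reachable set includes: (0,0), (0,1), (0,2), (0,3), (0,4), (0,5), (0,6), (0,7), (0,8), (0,9), (0,10), (0,11) ...
Target (A=5, B=3) not in reachable set → no.

Answer: no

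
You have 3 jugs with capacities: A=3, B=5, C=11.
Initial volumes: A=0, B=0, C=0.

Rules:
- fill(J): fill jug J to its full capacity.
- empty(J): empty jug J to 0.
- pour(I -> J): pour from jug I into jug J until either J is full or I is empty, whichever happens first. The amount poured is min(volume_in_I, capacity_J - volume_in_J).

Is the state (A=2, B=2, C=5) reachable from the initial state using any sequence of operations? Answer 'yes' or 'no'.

BFS explored all 208 reachable states.
Reachable set includes: (0,0,0), (0,0,1), (0,0,2), (0,0,3), (0,0,4), (0,0,5), (0,0,6), (0,0,7), (0,0,8), (0,0,9), (0,0,10), (0,0,11) ...
Target (A=2, B=2, C=5) not in reachable set → no.

Answer: no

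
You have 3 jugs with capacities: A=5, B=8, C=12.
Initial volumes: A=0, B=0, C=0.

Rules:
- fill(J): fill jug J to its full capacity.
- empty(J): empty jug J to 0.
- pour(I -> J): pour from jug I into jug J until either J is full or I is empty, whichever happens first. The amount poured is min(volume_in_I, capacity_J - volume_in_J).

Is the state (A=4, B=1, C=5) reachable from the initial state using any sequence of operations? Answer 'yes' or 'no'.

Answer: no

Derivation:
BFS explored all 394 reachable states.
Reachable set includes: (0,0,0), (0,0,1), (0,0,2), (0,0,3), (0,0,4), (0,0,5), (0,0,6), (0,0,7), (0,0,8), (0,0,9), (0,0,10), (0,0,11) ...
Target (A=4, B=1, C=5) not in reachable set → no.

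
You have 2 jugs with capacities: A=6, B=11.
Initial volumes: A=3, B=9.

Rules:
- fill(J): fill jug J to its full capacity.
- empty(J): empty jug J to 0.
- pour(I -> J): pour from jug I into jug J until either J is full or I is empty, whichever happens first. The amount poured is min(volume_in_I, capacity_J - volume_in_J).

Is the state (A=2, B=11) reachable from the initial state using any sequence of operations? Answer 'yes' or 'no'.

BFS from (A=3, B=9):
  1. fill(B) -> (A=3 B=11)
  2. pour(B -> A) -> (A=6 B=8)
  3. empty(A) -> (A=0 B=8)
  4. pour(B -> A) -> (A=6 B=2)
  5. empty(A) -> (A=0 B=2)
  6. pour(B -> A) -> (A=2 B=0)
  7. fill(B) -> (A=2 B=11)
Target reached → yes.

Answer: yes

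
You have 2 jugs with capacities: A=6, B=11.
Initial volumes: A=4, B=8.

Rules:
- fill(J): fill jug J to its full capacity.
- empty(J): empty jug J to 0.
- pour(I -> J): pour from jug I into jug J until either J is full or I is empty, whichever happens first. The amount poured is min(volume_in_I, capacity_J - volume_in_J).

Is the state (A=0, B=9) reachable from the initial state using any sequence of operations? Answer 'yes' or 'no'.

BFS from (A=4, B=8):
  1. fill(B) -> (A=4 B=11)
  2. pour(B -> A) -> (A=6 B=9)
  3. empty(A) -> (A=0 B=9)
Target reached → yes.

Answer: yes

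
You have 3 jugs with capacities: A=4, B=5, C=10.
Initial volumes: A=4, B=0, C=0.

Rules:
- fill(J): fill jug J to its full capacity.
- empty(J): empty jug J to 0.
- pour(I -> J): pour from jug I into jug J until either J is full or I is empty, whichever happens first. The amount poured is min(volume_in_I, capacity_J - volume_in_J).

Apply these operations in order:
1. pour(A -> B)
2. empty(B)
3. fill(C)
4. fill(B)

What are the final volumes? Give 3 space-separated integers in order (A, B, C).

Step 1: pour(A -> B) -> (A=0 B=4 C=0)
Step 2: empty(B) -> (A=0 B=0 C=0)
Step 3: fill(C) -> (A=0 B=0 C=10)
Step 4: fill(B) -> (A=0 B=5 C=10)

Answer: 0 5 10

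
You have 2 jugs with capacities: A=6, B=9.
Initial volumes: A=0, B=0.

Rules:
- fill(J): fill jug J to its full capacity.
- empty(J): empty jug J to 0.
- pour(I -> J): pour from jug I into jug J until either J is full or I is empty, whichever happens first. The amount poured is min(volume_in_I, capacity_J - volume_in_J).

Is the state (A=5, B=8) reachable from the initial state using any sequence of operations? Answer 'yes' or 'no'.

Answer: no

Derivation:
BFS explored all 10 reachable states.
Reachable set includes: (0,0), (0,3), (0,6), (0,9), (3,0), (3,9), (6,0), (6,3), (6,6), (6,9)
Target (A=5, B=8) not in reachable set → no.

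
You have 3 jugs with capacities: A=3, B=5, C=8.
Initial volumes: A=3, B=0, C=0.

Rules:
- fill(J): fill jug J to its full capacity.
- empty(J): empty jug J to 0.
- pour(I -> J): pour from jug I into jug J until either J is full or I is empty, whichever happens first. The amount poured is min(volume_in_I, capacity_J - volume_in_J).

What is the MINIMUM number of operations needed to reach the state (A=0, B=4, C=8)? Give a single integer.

Answer: 8

Derivation:
BFS from (A=3, B=0, C=0). One shortest path:
  1. fill(C) -> (A=3 B=0 C=8)
  2. pour(A -> B) -> (A=0 B=3 C=8)
  3. fill(A) -> (A=3 B=3 C=8)
  4. pour(A -> B) -> (A=1 B=5 C=8)
  5. empty(B) -> (A=1 B=0 C=8)
  6. pour(A -> B) -> (A=0 B=1 C=8)
  7. fill(A) -> (A=3 B=1 C=8)
  8. pour(A -> B) -> (A=0 B=4 C=8)
Reached target in 8 moves.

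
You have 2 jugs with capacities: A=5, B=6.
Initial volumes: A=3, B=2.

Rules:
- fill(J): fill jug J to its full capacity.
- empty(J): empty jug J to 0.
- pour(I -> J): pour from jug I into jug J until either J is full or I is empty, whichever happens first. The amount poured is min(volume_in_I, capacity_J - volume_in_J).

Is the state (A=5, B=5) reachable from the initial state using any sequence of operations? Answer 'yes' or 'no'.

Answer: yes

Derivation:
BFS from (A=3, B=2):
  1. pour(A -> B) -> (A=0 B=5)
  2. fill(A) -> (A=5 B=5)
Target reached → yes.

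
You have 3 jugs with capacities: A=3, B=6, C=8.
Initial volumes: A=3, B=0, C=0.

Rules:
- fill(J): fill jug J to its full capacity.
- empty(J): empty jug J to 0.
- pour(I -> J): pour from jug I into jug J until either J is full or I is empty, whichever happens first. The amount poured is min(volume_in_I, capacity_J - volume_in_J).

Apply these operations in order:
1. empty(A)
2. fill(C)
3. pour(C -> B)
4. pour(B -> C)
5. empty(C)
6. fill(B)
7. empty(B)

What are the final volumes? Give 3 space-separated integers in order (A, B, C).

Step 1: empty(A) -> (A=0 B=0 C=0)
Step 2: fill(C) -> (A=0 B=0 C=8)
Step 3: pour(C -> B) -> (A=0 B=6 C=2)
Step 4: pour(B -> C) -> (A=0 B=0 C=8)
Step 5: empty(C) -> (A=0 B=0 C=0)
Step 6: fill(B) -> (A=0 B=6 C=0)
Step 7: empty(B) -> (A=0 B=0 C=0)

Answer: 0 0 0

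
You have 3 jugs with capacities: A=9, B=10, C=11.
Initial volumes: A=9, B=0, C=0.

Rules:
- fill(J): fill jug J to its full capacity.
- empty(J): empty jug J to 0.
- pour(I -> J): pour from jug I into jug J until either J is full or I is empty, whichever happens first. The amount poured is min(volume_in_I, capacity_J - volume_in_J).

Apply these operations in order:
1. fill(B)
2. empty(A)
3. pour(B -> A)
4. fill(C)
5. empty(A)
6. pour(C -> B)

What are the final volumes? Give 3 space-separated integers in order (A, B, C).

Step 1: fill(B) -> (A=9 B=10 C=0)
Step 2: empty(A) -> (A=0 B=10 C=0)
Step 3: pour(B -> A) -> (A=9 B=1 C=0)
Step 4: fill(C) -> (A=9 B=1 C=11)
Step 5: empty(A) -> (A=0 B=1 C=11)
Step 6: pour(C -> B) -> (A=0 B=10 C=2)

Answer: 0 10 2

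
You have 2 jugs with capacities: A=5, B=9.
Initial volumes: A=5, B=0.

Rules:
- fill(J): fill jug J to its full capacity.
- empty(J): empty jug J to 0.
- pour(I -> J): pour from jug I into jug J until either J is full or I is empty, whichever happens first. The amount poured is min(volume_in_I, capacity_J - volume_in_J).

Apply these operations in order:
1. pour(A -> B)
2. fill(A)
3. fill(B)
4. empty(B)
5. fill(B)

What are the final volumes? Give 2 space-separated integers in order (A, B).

Step 1: pour(A -> B) -> (A=0 B=5)
Step 2: fill(A) -> (A=5 B=5)
Step 3: fill(B) -> (A=5 B=9)
Step 4: empty(B) -> (A=5 B=0)
Step 5: fill(B) -> (A=5 B=9)

Answer: 5 9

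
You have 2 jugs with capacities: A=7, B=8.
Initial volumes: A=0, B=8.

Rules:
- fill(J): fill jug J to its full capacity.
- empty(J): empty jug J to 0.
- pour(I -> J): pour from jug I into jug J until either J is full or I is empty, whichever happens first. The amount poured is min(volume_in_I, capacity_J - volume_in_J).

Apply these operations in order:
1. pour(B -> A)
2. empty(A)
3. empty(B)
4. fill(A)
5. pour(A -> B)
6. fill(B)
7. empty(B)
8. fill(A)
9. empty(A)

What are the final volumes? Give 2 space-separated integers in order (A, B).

Answer: 0 0

Derivation:
Step 1: pour(B -> A) -> (A=7 B=1)
Step 2: empty(A) -> (A=0 B=1)
Step 3: empty(B) -> (A=0 B=0)
Step 4: fill(A) -> (A=7 B=0)
Step 5: pour(A -> B) -> (A=0 B=7)
Step 6: fill(B) -> (A=0 B=8)
Step 7: empty(B) -> (A=0 B=0)
Step 8: fill(A) -> (A=7 B=0)
Step 9: empty(A) -> (A=0 B=0)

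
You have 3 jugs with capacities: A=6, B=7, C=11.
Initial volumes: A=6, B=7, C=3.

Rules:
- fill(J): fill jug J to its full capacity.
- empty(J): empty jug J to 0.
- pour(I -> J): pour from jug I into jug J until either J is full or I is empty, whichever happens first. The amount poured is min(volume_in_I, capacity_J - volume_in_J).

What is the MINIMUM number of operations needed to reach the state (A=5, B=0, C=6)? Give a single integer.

Answer: 6

Derivation:
BFS from (A=6, B=7, C=3). One shortest path:
  1. pour(A -> C) -> (A=0 B=7 C=9)
  2. fill(A) -> (A=6 B=7 C=9)
  3. pour(B -> C) -> (A=6 B=5 C=11)
  4. empty(C) -> (A=6 B=5 C=0)
  5. pour(A -> C) -> (A=0 B=5 C=6)
  6. pour(B -> A) -> (A=5 B=0 C=6)
Reached target in 6 moves.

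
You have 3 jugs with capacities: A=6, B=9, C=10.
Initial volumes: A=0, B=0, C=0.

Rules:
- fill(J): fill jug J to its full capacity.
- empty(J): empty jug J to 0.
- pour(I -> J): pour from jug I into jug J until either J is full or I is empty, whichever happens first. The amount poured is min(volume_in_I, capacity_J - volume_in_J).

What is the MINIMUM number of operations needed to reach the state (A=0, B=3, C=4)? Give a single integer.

Answer: 6

Derivation:
BFS from (A=0, B=0, C=0). One shortest path:
  1. fill(B) -> (A=0 B=9 C=0)
  2. fill(C) -> (A=0 B=9 C=10)
  3. pour(B -> A) -> (A=6 B=3 C=10)
  4. empty(A) -> (A=0 B=3 C=10)
  5. pour(C -> A) -> (A=6 B=3 C=4)
  6. empty(A) -> (A=0 B=3 C=4)
Reached target in 6 moves.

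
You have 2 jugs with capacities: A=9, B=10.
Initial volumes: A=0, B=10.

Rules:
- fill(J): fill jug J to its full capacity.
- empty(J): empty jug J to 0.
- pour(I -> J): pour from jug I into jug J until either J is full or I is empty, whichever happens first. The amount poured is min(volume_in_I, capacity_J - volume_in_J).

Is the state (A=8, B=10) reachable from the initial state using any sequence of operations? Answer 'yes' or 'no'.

Answer: yes

Derivation:
BFS from (A=0, B=10):
  1. fill(A) -> (A=9 B=10)
  2. empty(B) -> (A=9 B=0)
  3. pour(A -> B) -> (A=0 B=9)
  4. fill(A) -> (A=9 B=9)
  5. pour(A -> B) -> (A=8 B=10)
Target reached → yes.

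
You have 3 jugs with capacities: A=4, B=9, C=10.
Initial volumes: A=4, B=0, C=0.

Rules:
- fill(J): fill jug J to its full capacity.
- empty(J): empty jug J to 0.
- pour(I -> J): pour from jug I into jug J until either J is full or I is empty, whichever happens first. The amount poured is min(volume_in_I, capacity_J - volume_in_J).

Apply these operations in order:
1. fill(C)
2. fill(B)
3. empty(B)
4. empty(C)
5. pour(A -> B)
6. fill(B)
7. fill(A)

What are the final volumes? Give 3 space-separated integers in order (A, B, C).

Step 1: fill(C) -> (A=4 B=0 C=10)
Step 2: fill(B) -> (A=4 B=9 C=10)
Step 3: empty(B) -> (A=4 B=0 C=10)
Step 4: empty(C) -> (A=4 B=0 C=0)
Step 5: pour(A -> B) -> (A=0 B=4 C=0)
Step 6: fill(B) -> (A=0 B=9 C=0)
Step 7: fill(A) -> (A=4 B=9 C=0)

Answer: 4 9 0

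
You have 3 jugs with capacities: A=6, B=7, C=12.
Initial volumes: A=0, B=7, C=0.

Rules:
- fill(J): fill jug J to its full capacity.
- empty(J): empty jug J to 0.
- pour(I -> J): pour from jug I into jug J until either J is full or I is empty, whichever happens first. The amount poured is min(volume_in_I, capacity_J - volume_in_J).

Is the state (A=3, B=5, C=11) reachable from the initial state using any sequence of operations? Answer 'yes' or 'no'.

Answer: no

Derivation:
BFS explored all 398 reachable states.
Reachable set includes: (0,0,0), (0,0,1), (0,0,2), (0,0,3), (0,0,4), (0,0,5), (0,0,6), (0,0,7), (0,0,8), (0,0,9), (0,0,10), (0,0,11) ...
Target (A=3, B=5, C=11) not in reachable set → no.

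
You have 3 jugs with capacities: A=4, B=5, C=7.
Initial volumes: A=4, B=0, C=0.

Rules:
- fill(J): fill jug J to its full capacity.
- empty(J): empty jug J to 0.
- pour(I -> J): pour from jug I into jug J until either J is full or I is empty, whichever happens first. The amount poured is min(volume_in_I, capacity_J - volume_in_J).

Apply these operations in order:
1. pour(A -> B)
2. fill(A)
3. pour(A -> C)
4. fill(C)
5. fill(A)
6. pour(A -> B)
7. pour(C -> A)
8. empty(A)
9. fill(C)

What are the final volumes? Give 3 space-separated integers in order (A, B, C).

Answer: 0 5 7

Derivation:
Step 1: pour(A -> B) -> (A=0 B=4 C=0)
Step 2: fill(A) -> (A=4 B=4 C=0)
Step 3: pour(A -> C) -> (A=0 B=4 C=4)
Step 4: fill(C) -> (A=0 B=4 C=7)
Step 5: fill(A) -> (A=4 B=4 C=7)
Step 6: pour(A -> B) -> (A=3 B=5 C=7)
Step 7: pour(C -> A) -> (A=4 B=5 C=6)
Step 8: empty(A) -> (A=0 B=5 C=6)
Step 9: fill(C) -> (A=0 B=5 C=7)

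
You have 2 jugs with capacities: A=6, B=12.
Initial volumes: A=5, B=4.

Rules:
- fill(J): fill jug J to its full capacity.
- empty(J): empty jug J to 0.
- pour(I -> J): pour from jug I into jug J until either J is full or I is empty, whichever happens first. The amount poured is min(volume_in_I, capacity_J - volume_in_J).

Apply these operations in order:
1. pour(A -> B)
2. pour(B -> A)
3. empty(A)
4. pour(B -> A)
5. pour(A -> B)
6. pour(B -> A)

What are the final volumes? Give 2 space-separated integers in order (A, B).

Step 1: pour(A -> B) -> (A=0 B=9)
Step 2: pour(B -> A) -> (A=6 B=3)
Step 3: empty(A) -> (A=0 B=3)
Step 4: pour(B -> A) -> (A=3 B=0)
Step 5: pour(A -> B) -> (A=0 B=3)
Step 6: pour(B -> A) -> (A=3 B=0)

Answer: 3 0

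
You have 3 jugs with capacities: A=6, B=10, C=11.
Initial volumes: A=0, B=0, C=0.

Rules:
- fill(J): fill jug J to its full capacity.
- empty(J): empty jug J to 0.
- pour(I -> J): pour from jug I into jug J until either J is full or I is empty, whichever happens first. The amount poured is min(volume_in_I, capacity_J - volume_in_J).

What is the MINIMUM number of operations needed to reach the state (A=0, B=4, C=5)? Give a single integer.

Answer: 6

Derivation:
BFS from (A=0, B=0, C=0). One shortest path:
  1. fill(B) -> (A=0 B=10 C=0)
  2. fill(C) -> (A=0 B=10 C=11)
  3. pour(B -> A) -> (A=6 B=4 C=11)
  4. empty(A) -> (A=0 B=4 C=11)
  5. pour(C -> A) -> (A=6 B=4 C=5)
  6. empty(A) -> (A=0 B=4 C=5)
Reached target in 6 moves.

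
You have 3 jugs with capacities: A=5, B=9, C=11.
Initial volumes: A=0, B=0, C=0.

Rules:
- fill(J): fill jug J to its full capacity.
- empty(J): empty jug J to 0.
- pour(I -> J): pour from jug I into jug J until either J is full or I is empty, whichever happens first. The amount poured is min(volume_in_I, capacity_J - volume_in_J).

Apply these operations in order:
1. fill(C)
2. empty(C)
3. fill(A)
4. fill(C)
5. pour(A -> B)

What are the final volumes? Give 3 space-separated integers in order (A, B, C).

Step 1: fill(C) -> (A=0 B=0 C=11)
Step 2: empty(C) -> (A=0 B=0 C=0)
Step 3: fill(A) -> (A=5 B=0 C=0)
Step 4: fill(C) -> (A=5 B=0 C=11)
Step 5: pour(A -> B) -> (A=0 B=5 C=11)

Answer: 0 5 11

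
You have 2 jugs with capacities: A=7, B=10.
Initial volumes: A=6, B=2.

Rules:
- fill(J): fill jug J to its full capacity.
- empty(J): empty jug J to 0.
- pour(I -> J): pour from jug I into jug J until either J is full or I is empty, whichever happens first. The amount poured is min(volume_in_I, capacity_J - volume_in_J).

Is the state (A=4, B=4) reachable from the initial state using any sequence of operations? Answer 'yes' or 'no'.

BFS explored all 35 reachable states.
Reachable set includes: (0,0), (0,1), (0,2), (0,3), (0,4), (0,5), (0,6), (0,7), (0,8), (0,9), (0,10), (1,0) ...
Target (A=4, B=4) not in reachable set → no.

Answer: no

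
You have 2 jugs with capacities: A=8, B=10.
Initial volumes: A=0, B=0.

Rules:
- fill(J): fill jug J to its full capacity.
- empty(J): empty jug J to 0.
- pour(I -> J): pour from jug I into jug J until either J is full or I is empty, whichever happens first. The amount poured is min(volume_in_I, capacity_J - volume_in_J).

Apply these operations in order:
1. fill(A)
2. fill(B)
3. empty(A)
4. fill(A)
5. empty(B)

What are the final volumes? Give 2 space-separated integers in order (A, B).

Answer: 8 0

Derivation:
Step 1: fill(A) -> (A=8 B=0)
Step 2: fill(B) -> (A=8 B=10)
Step 3: empty(A) -> (A=0 B=10)
Step 4: fill(A) -> (A=8 B=10)
Step 5: empty(B) -> (A=8 B=0)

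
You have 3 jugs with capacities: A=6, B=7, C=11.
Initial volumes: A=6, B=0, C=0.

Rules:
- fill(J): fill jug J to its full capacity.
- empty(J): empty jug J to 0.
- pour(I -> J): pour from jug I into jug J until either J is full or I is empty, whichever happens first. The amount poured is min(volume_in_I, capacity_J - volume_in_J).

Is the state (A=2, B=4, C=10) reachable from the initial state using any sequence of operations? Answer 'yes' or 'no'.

Answer: no

Derivation:
BFS explored all 372 reachable states.
Reachable set includes: (0,0,0), (0,0,1), (0,0,2), (0,0,3), (0,0,4), (0,0,5), (0,0,6), (0,0,7), (0,0,8), (0,0,9), (0,0,10), (0,0,11) ...
Target (A=2, B=4, C=10) not in reachable set → no.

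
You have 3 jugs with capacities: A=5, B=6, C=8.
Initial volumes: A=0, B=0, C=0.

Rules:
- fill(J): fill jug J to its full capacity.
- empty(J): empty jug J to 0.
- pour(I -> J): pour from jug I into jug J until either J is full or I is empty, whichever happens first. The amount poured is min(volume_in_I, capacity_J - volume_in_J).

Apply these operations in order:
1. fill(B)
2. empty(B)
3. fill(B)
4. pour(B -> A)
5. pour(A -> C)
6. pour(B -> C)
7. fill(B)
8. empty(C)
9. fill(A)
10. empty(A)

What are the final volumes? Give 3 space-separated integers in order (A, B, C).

Answer: 0 6 0

Derivation:
Step 1: fill(B) -> (A=0 B=6 C=0)
Step 2: empty(B) -> (A=0 B=0 C=0)
Step 3: fill(B) -> (A=0 B=6 C=0)
Step 4: pour(B -> A) -> (A=5 B=1 C=0)
Step 5: pour(A -> C) -> (A=0 B=1 C=5)
Step 6: pour(B -> C) -> (A=0 B=0 C=6)
Step 7: fill(B) -> (A=0 B=6 C=6)
Step 8: empty(C) -> (A=0 B=6 C=0)
Step 9: fill(A) -> (A=5 B=6 C=0)
Step 10: empty(A) -> (A=0 B=6 C=0)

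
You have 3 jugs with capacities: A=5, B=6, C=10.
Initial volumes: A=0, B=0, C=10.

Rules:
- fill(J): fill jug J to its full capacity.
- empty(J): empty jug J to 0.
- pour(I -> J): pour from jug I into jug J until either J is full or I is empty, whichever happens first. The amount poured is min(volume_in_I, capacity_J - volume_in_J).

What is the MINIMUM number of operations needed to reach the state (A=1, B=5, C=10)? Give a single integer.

Answer: 6

Derivation:
BFS from (A=0, B=0, C=10). One shortest path:
  1. pour(C -> B) -> (A=0 B=6 C=4)
  2. pour(B -> A) -> (A=5 B=1 C=4)
  3. pour(A -> C) -> (A=0 B=1 C=9)
  4. pour(B -> A) -> (A=1 B=0 C=9)
  5. fill(B) -> (A=1 B=6 C=9)
  6. pour(B -> C) -> (A=1 B=5 C=10)
Reached target in 6 moves.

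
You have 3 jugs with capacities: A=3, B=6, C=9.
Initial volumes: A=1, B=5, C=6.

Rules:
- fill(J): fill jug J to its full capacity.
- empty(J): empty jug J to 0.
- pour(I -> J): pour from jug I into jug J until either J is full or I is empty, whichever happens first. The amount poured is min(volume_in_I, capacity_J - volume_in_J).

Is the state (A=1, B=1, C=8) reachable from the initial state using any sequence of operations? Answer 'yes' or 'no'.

BFS explored all 157 reachable states.
Reachable set includes: (0,0,0), (0,0,1), (0,0,2), (0,0,3), (0,0,4), (0,0,5), (0,0,6), (0,0,7), (0,0,8), (0,0,9), (0,1,0), (0,1,2) ...
Target (A=1, B=1, C=8) not in reachable set → no.

Answer: no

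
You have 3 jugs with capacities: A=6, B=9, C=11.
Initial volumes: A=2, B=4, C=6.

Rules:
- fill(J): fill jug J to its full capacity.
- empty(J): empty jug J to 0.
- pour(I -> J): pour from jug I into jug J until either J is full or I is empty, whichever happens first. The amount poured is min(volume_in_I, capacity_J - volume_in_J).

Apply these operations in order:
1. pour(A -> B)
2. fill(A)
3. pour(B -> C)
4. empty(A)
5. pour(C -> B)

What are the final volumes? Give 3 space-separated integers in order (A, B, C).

Step 1: pour(A -> B) -> (A=0 B=6 C=6)
Step 2: fill(A) -> (A=6 B=6 C=6)
Step 3: pour(B -> C) -> (A=6 B=1 C=11)
Step 4: empty(A) -> (A=0 B=1 C=11)
Step 5: pour(C -> B) -> (A=0 B=9 C=3)

Answer: 0 9 3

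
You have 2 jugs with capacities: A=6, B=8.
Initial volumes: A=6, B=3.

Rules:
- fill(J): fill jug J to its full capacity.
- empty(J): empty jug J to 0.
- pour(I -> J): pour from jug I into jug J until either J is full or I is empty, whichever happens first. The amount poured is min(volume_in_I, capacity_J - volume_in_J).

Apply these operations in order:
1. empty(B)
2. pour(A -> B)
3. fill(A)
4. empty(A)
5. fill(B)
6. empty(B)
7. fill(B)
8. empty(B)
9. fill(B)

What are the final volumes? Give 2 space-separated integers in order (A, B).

Answer: 0 8

Derivation:
Step 1: empty(B) -> (A=6 B=0)
Step 2: pour(A -> B) -> (A=0 B=6)
Step 3: fill(A) -> (A=6 B=6)
Step 4: empty(A) -> (A=0 B=6)
Step 5: fill(B) -> (A=0 B=8)
Step 6: empty(B) -> (A=0 B=0)
Step 7: fill(B) -> (A=0 B=8)
Step 8: empty(B) -> (A=0 B=0)
Step 9: fill(B) -> (A=0 B=8)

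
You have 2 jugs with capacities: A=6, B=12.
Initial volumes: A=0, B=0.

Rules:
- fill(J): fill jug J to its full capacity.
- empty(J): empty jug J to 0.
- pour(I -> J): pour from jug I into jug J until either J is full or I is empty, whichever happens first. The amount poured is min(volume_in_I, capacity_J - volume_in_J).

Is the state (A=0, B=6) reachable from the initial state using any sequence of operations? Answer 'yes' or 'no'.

Answer: yes

Derivation:
BFS from (A=0, B=0):
  1. fill(A) -> (A=6 B=0)
  2. pour(A -> B) -> (A=0 B=6)
Target reached → yes.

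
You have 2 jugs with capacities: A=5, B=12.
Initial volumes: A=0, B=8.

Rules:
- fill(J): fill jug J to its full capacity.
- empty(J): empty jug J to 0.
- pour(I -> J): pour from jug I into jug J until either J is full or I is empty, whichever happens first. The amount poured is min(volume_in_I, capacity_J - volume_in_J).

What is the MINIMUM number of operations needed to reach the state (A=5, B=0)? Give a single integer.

BFS from (A=0, B=8). One shortest path:
  1. fill(A) -> (A=5 B=8)
  2. empty(B) -> (A=5 B=0)
Reached target in 2 moves.

Answer: 2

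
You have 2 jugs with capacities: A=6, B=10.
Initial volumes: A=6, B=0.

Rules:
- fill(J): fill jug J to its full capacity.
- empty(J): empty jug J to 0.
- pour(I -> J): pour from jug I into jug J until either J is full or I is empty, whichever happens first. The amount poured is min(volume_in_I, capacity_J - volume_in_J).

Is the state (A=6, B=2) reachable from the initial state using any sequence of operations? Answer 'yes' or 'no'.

Answer: yes

Derivation:
BFS from (A=6, B=0):
  1. pour(A -> B) -> (A=0 B=6)
  2. fill(A) -> (A=6 B=6)
  3. pour(A -> B) -> (A=2 B=10)
  4. empty(B) -> (A=2 B=0)
  5. pour(A -> B) -> (A=0 B=2)
  6. fill(A) -> (A=6 B=2)
Target reached → yes.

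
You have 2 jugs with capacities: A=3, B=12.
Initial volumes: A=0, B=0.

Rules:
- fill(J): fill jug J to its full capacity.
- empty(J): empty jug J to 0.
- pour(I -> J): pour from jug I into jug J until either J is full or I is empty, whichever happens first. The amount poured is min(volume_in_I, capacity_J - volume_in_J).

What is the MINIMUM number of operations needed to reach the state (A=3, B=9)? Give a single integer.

BFS from (A=0, B=0). One shortest path:
  1. fill(B) -> (A=0 B=12)
  2. pour(B -> A) -> (A=3 B=9)
Reached target in 2 moves.

Answer: 2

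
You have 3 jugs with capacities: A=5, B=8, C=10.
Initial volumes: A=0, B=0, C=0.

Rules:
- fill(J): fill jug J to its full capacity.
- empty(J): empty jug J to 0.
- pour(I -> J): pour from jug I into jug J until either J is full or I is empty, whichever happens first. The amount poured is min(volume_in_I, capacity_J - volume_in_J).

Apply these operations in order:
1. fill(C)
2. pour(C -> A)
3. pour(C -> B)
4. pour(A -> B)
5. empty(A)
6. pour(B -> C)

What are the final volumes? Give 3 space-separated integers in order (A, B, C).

Answer: 0 0 8

Derivation:
Step 1: fill(C) -> (A=0 B=0 C=10)
Step 2: pour(C -> A) -> (A=5 B=0 C=5)
Step 3: pour(C -> B) -> (A=5 B=5 C=0)
Step 4: pour(A -> B) -> (A=2 B=8 C=0)
Step 5: empty(A) -> (A=0 B=8 C=0)
Step 6: pour(B -> C) -> (A=0 B=0 C=8)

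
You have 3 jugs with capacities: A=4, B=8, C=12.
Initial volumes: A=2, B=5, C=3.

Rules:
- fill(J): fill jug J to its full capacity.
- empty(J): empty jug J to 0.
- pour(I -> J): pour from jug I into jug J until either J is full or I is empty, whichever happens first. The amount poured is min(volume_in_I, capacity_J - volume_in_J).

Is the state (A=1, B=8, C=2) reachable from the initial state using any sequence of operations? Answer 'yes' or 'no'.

Answer: yes

Derivation:
BFS from (A=2, B=5, C=3):
  1. empty(C) -> (A=2 B=5 C=0)
  2. pour(A -> C) -> (A=0 B=5 C=2)
  3. fill(A) -> (A=4 B=5 C=2)
  4. pour(A -> B) -> (A=1 B=8 C=2)
Target reached → yes.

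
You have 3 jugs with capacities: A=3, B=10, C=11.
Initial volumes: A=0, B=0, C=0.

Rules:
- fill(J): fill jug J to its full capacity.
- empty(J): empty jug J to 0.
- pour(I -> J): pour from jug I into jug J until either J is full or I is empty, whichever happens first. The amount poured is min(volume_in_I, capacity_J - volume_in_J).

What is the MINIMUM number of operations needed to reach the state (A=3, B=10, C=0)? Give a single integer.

Answer: 2

Derivation:
BFS from (A=0, B=0, C=0). One shortest path:
  1. fill(A) -> (A=3 B=0 C=0)
  2. fill(B) -> (A=3 B=10 C=0)
Reached target in 2 moves.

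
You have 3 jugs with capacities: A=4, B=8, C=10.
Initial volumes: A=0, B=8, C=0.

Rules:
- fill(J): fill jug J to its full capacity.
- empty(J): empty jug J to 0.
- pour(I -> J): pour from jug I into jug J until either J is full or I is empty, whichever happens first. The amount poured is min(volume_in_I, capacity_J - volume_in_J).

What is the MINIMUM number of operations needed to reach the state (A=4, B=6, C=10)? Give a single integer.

BFS from (A=0, B=8, C=0). One shortest path:
  1. fill(A) -> (A=4 B=8 C=0)
  2. pour(B -> C) -> (A=4 B=0 C=8)
  3. fill(B) -> (A=4 B=8 C=8)
  4. pour(B -> C) -> (A=4 B=6 C=10)
Reached target in 4 moves.

Answer: 4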